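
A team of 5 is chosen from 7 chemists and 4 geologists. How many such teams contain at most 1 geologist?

161

Split by how many geologists are chosen (0 through 1).
Sum: C(4,0)·C(7,5) + C(4,1)·C(7,4) = 21 + 140 = 161.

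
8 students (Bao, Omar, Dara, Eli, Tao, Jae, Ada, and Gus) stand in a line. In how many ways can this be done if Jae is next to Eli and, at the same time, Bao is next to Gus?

Treat {Jae,Eli} as one block (2 orders) and {Bao,Gus} as another (2 orders).
That leaves 6 units to arrange: 2 × 2 × 6! = 4 × 720 = 2880.

2880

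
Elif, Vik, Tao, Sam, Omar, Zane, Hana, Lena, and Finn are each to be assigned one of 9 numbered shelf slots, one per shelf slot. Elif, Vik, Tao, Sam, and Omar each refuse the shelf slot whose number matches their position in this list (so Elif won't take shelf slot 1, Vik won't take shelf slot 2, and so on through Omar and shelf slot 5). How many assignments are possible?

205056

Let Aᵢ (for 1 ≤ i ≤ 5) be the placements that put person i in their forbidden shelf slot. Any j of these fix j positions, leaving (9−j)! ways to fill the rest, and there are C(5,j) ways to pick which j.
By inclusion–exclusion, the number of valid placements is Σ_{j=0}^{5} (−1)^j C(5,j)·(9−j)!.
Computing: 362880 − 201600 + 50400 − 7200 + 600 − 24 = 205056.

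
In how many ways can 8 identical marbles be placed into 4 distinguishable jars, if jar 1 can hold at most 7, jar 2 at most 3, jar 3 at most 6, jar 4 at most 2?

73

By stars and bars, unrestricted non-negative solutions to x_1+…+x_4 = 8 number C(8+3,3) = 165.
Subtract solutions that violate a single cap (substitute x_i' = x_i − (cap_i+1)): x_1 ≥ 8 gives C(3,3) = 1; x_2 ≥ 4 gives C(7,3) = 35; x_3 ≥ 7 gives C(4,3) = 4; x_4 ≥ 3 gives C(8,3) = 56. Together 96.
Add back pairs where two caps are both exceeded: 0 + 0 + 0 + 0 + 4 + 0 = 4.
By inclusion–exclusion the count is 165 − 96 + 4 = 73.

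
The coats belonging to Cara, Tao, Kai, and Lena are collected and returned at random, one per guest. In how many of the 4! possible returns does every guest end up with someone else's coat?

9

Let Aᵢ be the assignments in which guest i gets their own coat. We want the size of the complement of A₁∪…∪A_4.
By inclusion–exclusion this is Σ_{j=0}^{4} (−1)^j C(4,j)·(4−j)!.
Computing: 24 − 24 + 12 − 4 + 1 = 9.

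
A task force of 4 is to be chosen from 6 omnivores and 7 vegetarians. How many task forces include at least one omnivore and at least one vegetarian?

665

Unrestricted: C(13,4) = 715 ways to pick any 4 of the 13.
Selections missing a whole group: no omnivores → C(7,4) = 35; no vegetarians → C(6,4) = 15.
Both groups omitted at once is impossible, so 715 − 50 = 665.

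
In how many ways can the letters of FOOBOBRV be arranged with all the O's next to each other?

360

Treat the 3 copies of O as a single block. The multiset to arrange is then {OOO, B, B, F, R, V}, 6 items in all.
That gives (6)!/(2!) = 360 arrangements.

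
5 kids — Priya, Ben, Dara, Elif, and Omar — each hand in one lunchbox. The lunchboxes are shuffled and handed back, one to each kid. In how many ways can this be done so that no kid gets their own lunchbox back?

Count assignments avoiding every fixed point. For any j of the 5 kids fixed to their own lunchbox, the other 5−j can be arranged in (5−j)! ways.
By inclusion–exclusion this is Σ_{j=0}^{5} (−1)^j C(5,j)·(5−j)!.
Computing: 120 − 120 + 60 − 20 + 5 − 1 = 44.

44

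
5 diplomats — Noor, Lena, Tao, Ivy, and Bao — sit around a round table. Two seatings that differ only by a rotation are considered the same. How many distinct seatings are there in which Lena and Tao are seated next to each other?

12

Treat {Lena, Tao} as one unit (2 internal orders) and seat the resulting 4 units around the table: (3)! circular arrangements.
So 2 × (3)! = 2 × 6 = 12.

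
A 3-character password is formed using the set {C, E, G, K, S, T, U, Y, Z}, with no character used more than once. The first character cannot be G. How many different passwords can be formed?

The first character has 9−1 = 8 choices (anything except G).
The remaining 2 characters are filled from the other 8 symbols without repetition: 8 × 7 = 56.
Total: 8 × 56 = 448.

448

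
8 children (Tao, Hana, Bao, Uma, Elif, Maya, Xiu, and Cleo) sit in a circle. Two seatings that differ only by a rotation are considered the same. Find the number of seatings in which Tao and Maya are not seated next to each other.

3600

Without the restriction there are (7)! = 5040 seatings.
Seatings with Tao beside Maya: treat them as a block with 2 internal orders, giving 2 × (6)! = 1440.
Subtracting, 5040 − 1440 = 3600.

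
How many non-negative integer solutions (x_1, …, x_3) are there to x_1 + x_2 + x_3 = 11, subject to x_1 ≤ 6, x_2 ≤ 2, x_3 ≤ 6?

9

Without the upper bounds there are C(13,2) = 78 ways to split 11 among 3 variables.
Subtract solutions that violate a single cap (substitute x_i' = x_i − (cap_i+1)): x_1 ≥ 7 gives C(6,2) = 15; x_2 ≥ 3 gives C(10,2) = 45; x_3 ≥ 7 gives C(6,2) = 15. Together 75.
Add back pairs where two caps are both exceeded: 3 + 0 + 3 = 6.
By inclusion–exclusion the count is 78 − 75 + 6 = 9.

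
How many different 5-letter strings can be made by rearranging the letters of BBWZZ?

30

The 5 letters of BBWZZ have repeats: B appearing twice and Z appearing twice.
The number of distinct arrangements is 5!/(2!·2!) = 120/4 = 30.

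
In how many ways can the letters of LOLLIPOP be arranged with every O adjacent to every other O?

420

Treat the 2 copies of O as a single block. The multiset to arrange is then {OO, I, L, L, L, P, P}, 7 items in all.
That gives (7)!/(3!·2!) = 420 arrangements.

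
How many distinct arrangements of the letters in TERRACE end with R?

With the last slot taken by R, it remains to arrange the other 6 letters (TERACE).
Those 6 letters have E appearing twice, giving (6)!/(2!) = 360.

360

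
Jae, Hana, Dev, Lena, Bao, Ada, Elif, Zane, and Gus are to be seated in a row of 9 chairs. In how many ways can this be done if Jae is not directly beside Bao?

There are 9! = 362880 arrangements in all. If Jae and Bao are adjacent, merging them into one block gives 2·(8)! = 80640 arrangements.
So 362880 − 80640 = 282240 arrangements keep them apart.

282240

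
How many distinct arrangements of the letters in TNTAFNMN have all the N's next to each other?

360

Treat the 3 copies of N as a single block. The multiset to arrange is then {NNN, A, F, M, T, T}, 6 items in all.
That gives (6)!/(2!) = 360 arrangements.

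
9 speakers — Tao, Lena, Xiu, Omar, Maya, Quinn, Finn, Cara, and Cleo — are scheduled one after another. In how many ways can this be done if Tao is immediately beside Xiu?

80640

Glue Tao and Xiu into one block (2 internal orders), leaving 8 units to arrange in a row.
That gives 2 × 8! = 2 × 40320 = 80640.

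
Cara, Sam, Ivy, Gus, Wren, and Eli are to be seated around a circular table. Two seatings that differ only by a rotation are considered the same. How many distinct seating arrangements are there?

120

Seat Cara anywhere (absorbing the rotational symmetry), then permute the other 5: (5)! = 120.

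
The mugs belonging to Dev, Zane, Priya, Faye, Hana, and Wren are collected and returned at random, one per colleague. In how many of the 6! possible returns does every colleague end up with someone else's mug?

265

Let Aᵢ be the assignments in which colleague i gets their own mug. We want the size of the complement of A₁∪…∪A_6.
By inclusion–exclusion this is Σ_{j=0}^{6} (−1)^j C(6,j)·(6−j)!.
Computing: 720 − 720 + 360 − 120 + 30 − 6 + 1 = 265.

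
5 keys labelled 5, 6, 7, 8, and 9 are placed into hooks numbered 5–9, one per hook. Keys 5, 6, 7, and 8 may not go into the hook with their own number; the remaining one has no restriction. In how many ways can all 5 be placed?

Let Aᵢ (for 5 ≤ i ≤ 8) be the placements that put key i in its forbidden hook. Any j of these fix j positions, leaving (5−j)! ways to fill the rest, and there are C(4,j) ways to pick which j.
By inclusion–exclusion, the number of valid placements is Σ_{j=0}^{4} (−1)^j C(4,j)·(5−j)!.
Computing: 120 − 96 + 36 − 8 + 1 = 53.

53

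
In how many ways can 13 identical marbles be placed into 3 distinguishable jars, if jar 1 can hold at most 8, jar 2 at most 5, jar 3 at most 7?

Ignoring the caps, the number of non-negative solutions to x_1+…+x_3 = 13 is C(15,2) = 105.
Subtract solutions that violate a single cap (substitute x_i' = x_i − (cap_i+1)): x_1 ≥ 9 gives C(6,2) = 15; x_2 ≥ 6 gives C(9,2) = 36; x_3 ≥ 8 gives C(7,2) = 21. Together 72.
No two caps can be exceeded simultaneously, so the pair terms are all 0.
By inclusion–exclusion the count is 105 − 72 + 0 = 33.

33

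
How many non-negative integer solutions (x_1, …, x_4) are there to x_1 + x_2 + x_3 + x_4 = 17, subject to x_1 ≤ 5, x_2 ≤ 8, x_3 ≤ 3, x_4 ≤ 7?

73

By stars and bars, unrestricted non-negative solutions to x_1+…+x_4 = 17 number C(17+3,3) = 1140.
Subtract solutions that violate a single cap (substitute x_i' = x_i − (cap_i+1)): x_1 ≥ 6 gives C(14,3) = 364; x_2 ≥ 9 gives C(11,3) = 165; x_3 ≥ 4 gives C(16,3) = 560; x_4 ≥ 8 gives C(12,3) = 220. Together 1309.
Add back pairs where two caps are both exceeded: 10 + 120 + 20 + 35 + 1 + 56 = 242.
By inclusion–exclusion the count is 1140 − 1309 + 242 = 73.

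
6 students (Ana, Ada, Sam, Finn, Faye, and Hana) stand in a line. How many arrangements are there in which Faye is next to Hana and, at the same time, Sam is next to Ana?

96

Treat {Faye,Hana} as one block (2 orders) and {Sam,Ana} as another (2 orders).
That leaves 4 units to arrange: 2 × 2 × 4! = 4 × 24 = 96.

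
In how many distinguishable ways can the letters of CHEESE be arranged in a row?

120

CHEESE has 6 letters with E appearing 3 times.
Dividing 6! = 720 by 3! = 6 for the repeated letters gives 120.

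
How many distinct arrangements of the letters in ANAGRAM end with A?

With the last slot taken by A, it remains to arrange the other 6 letters (NAGRAM).
Those 6 letters have A appearing twice, giving (6)!/(2!) = 360.

360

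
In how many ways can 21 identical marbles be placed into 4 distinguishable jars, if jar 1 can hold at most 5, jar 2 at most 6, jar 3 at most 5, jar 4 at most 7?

By stars and bars, unrestricted non-negative solutions to x_1+…+x_4 = 21 number C(21+3,3) = 2024.
Subtract solutions that violate a single cap (substitute x_i' = x_i − (cap_i+1)): x_1 ≥ 6 gives C(18,3) = 816; x_2 ≥ 7 gives C(17,3) = 680; x_3 ≥ 6 gives C(18,3) = 816; x_4 ≥ 8 gives C(16,3) = 560. Together 2872.
Add back pairs where two caps are both exceeded: 165 + 220 + 120 + 165 + 84 + 120 = 874.
Subtract triples: 10 + 1 + 4 + 1 = 16.
By inclusion–exclusion the count is 2024 − 2872 + 874 − 16 = 10.

10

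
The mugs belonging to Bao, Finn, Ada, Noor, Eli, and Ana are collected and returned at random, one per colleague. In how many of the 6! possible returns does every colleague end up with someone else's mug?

265

Let Aᵢ be the assignments in which colleague i gets their own mug. We want the size of the complement of A₁∪…∪A_6.
By inclusion–exclusion this is Σ_{j=0}^{6} (−1)^j C(6,j)·(6−j)!.
Computing: 720 − 720 + 360 − 120 + 30 − 6 + 1 = 265.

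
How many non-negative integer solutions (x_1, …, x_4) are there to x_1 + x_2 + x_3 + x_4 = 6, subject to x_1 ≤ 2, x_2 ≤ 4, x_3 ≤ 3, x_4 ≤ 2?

Ignoring the caps, the number of non-negative solutions to x_1+…+x_4 = 6 is C(9,3) = 84.
Subtract solutions that violate a single cap (substitute x_i' = x_i − (cap_i+1)): x_1 ≥ 3 gives C(6,3) = 20; x_2 ≥ 5 gives C(4,3) = 4; x_3 ≥ 4 gives C(5,3) = 10; x_4 ≥ 3 gives C(6,3) = 20. Together 54.
Add back pairs where two caps are both exceeded: 0 + 0 + 1 + 0 + 0 + 0 = 1.
By inclusion–exclusion the count is 84 − 54 + 1 = 31.

31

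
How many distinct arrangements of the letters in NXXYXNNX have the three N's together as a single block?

Treat the 3 copies of N as a single block. The multiset to arrange is then {NNN, X, X, X, X, Y}, 6 items in all.
That gives (6)!/(4!) = 30 arrangements.

30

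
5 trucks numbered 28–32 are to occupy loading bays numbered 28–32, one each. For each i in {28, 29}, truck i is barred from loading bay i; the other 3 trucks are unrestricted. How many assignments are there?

78

Let Aᵢ (for i ∈ {28, 29}) be the placements that put truck i in its forbidden loading bay. Any j of these fix j positions, leaving (5−j)! ways to fill the rest, and there are C(2,j) ways to pick which j.
By inclusion–exclusion, the number of valid placements is Σ_{j=0}^{2} (−1)^j C(2,j)·(5−j)!.
Computing: 120 − 48 + 6 = 78.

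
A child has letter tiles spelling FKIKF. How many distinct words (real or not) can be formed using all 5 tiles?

FKIKF has 5 letters with F appearing twice and K appearing twice.
Dividing 5! = 120 by 2!·2! = 4 for the repeated letters gives 30.

30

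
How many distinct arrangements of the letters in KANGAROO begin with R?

Fix R in the first position and arrange the remaining 7 letters.
Those 7 letters have A appearing twice and O appearing twice, giving (7)!/(2!·2!) = 1260.

1260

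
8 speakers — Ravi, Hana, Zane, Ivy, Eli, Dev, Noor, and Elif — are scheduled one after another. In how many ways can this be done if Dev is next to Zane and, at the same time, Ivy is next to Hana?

2880

Treat {Dev,Zane} as one block (2 orders) and {Ivy,Hana} as another (2 orders).
That leaves 6 units to arrange: 2 × 2 × 6! = 4 × 720 = 2880.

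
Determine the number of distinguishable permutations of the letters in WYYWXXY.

The 7 letters of WYYWXXY have repeats: W appearing twice, X appearing twice, and Y appearing 3 times.
So there are 7! / (3!·2!·2!) = 210 distinguishable arrangements.

210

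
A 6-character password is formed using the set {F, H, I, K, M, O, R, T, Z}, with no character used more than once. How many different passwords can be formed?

Choose and order 6 of the 9 symbols: the first character has 9 options, the next 8, and so on down to 4.
That product is 9 × 8 × 7 × 6 × 5 × 4 = 60480.

60480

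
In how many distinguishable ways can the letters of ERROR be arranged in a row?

The 5 letters of ERROR have repeats: R appearing 3 times.
Dividing 5! = 120 by 3! = 6 for the repeated letters gives 20.

20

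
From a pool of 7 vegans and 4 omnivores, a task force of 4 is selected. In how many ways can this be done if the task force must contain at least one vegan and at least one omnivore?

294

Unrestricted: C(11,4) = 330 ways to pick any 4 of the 11.
Subtract selections that omit an entire group: no vegans → C(4,4) = 1; no omnivores → C(7,4) = 35.
Both groups omitted at once is impossible, so 330 − 36 = 294.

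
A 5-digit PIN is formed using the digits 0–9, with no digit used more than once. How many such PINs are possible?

Choose and order 5 of the 10 symbols: the first digit has 10 options, the next 9, and so on down to 6.
That product is 10 × 9 × 8 × 7 × 6 = 30240.

30240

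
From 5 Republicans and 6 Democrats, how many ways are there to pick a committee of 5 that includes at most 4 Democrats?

456

Split by how many Democrats are chosen (0 through 4).
Sum: C(6,0)·C(5,5) + C(6,1)·C(5,4) + C(6,2)·C(5,3) + C(6,3)·C(5,2) + C(6,4)·C(5,1) = 1 + 30 + 150 + 200 + 75 = 456.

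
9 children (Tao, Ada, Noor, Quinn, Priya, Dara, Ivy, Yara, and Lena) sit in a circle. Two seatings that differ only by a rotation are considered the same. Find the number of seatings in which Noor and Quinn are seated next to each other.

10080

Glue Noor and Quinn into a block (2 internal orders). Seating 8 units around a circle gives (7)! arrangements.
So 2 × (7)! = 2 × 5040 = 10080.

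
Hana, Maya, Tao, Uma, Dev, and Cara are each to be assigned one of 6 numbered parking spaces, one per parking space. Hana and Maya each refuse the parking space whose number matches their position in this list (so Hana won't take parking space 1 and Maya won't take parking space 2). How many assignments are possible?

Let Aᵢ (for i ∈ {1, 2}) be the placements that put person i in their forbidden parking space. Any j of these fix j positions, leaving (6−j)! ways to fill the rest, and there are C(2,j) ways to pick which j.
By inclusion–exclusion, the number of valid placements is Σ_{j=0}^{2} (−1)^j C(2,j)·(6−j)!.
Computing: 720 − 240 + 24 = 504.

504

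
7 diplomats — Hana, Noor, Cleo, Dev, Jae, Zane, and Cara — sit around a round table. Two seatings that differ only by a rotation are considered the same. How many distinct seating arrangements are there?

720

Fix one person's seat to break rotational symmetry; the remaining 6 people can be arranged in (6)! = 720 ways.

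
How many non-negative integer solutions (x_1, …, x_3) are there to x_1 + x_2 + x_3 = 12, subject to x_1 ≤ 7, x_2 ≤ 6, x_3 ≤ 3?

14

By stars and bars, unrestricted non-negative solutions to x_1+…+x_3 = 12 number C(12+2,2) = 91.
Subtract solutions that violate a single cap (substitute x_i' = x_i − (cap_i+1)): x_1 ≥ 8 gives C(6,2) = 15; x_2 ≥ 7 gives C(7,2) = 21; x_3 ≥ 4 gives C(10,2) = 45. Together 81.
Add back pairs where two caps are both exceeded: 0 + 1 + 3 = 4.
By inclusion–exclusion the count is 91 − 81 + 4 = 14.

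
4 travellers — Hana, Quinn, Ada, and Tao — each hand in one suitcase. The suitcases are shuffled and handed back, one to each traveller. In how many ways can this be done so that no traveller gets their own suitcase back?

Let Aᵢ be the assignments in which traveller i gets their own suitcase. We want the size of the complement of A₁∪…∪A_4.
By inclusion–exclusion this is Σ_{j=0}^{4} (−1)^j C(4,j)·(4−j)!.
Computing: 24 − 24 + 12 − 4 + 1 = 9.

9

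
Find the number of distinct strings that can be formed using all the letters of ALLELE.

60

The 6 letters of ALLELE have repeats: E appearing twice and L appearing 3 times.
The number of distinct arrangements is 6!/(3!·2!) = 720/12 = 60.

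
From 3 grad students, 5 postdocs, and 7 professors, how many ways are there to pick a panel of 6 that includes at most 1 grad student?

Split by how many grad students are chosen (0 through 1).
Sum: C(3,0)·C(12,6) + C(3,1)·C(12,5) = 924 + 2376 = 3300.

3300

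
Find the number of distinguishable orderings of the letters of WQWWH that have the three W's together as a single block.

Treat the 3 copies of W as a single block. The multiset to arrange is then {WWW, H, Q}, 3 items in all.
All 3 items are distinct, so there are (3)! = 6 arrangements.

6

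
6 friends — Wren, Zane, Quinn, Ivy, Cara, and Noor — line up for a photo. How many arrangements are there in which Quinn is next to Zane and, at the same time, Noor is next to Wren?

Treat {Quinn,Zane} as one block (2 orders) and {Noor,Wren} as another (2 orders).
That leaves 4 units to arrange: 2 × 2 × 4! = 4 × 24 = 96.

96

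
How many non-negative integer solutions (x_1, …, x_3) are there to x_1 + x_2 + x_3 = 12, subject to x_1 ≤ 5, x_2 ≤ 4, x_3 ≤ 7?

By stars and bars, unrestricted non-negative solutions to x_1+…+x_3 = 12 number C(12+2,2) = 91.
Subtract solutions that violate a single cap (substitute x_i' = x_i − (cap_i+1)): x_1 ≥ 6 gives C(8,2) = 28; x_2 ≥ 5 gives C(9,2) = 36; x_3 ≥ 8 gives C(6,2) = 15. Together 79.
Add back pairs where two caps are both exceeded: 3 + 0 + 0 = 3.
By inclusion–exclusion the count is 91 − 79 + 3 = 15.

15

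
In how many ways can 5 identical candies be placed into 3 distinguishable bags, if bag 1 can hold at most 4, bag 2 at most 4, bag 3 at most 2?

Ignoring the caps, the number of non-negative solutions to x_1+…+x_3 = 5 is C(7,2) = 21.
Subtract solutions that violate a single cap (substitute x_i' = x_i − (cap_i+1)): x_1 ≥ 5 gives C(2,2) = 1; x_2 ≥ 5 gives C(2,2) = 1; x_3 ≥ 3 gives C(4,2) = 6. Together 8.
No two caps can be exceeded simultaneously, so the pair terms are all 0.
By inclusion–exclusion the count is 21 − 8 + 0 = 13.

13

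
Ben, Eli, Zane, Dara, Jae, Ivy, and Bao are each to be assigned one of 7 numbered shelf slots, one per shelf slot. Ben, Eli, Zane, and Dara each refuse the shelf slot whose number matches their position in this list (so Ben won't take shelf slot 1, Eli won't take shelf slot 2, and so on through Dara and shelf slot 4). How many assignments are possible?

Let Aᵢ (for 1 ≤ i ≤ 4) be the placements that put person i in their forbidden shelf slot. Any j of these fix j positions, leaving (7−j)! ways to fill the rest, and there are C(4,j) ways to pick which j.
By inclusion–exclusion, the number of valid placements is Σ_{j=0}^{4} (−1)^j C(4,j)·(7−j)!.
Computing: 5040 − 2880 + 720 − 96 + 6 = 2790.

2790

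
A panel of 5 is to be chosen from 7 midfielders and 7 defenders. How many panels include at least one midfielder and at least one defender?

1960

Total 5-person selections from all 14: C(14,5) = 2002.
Selections missing a whole group: no midfielders → C(7,5) = 21; no defenders → C(7,5) = 21.
Both groups omitted at once is impossible, so 2002 − 42 = 1960.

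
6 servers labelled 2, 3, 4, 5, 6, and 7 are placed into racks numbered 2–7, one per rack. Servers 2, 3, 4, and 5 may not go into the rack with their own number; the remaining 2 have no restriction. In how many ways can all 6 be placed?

Let Aᵢ (for 2 ≤ i ≤ 5) be the placements that put server i in its forbidden rack. Any j of these fix j positions, leaving (6−j)! ways to fill the rest, and there are C(4,j) ways to pick which j.
By inclusion–exclusion, the number of valid placements is Σ_{j=0}^{4} (−1)^j C(4,j)·(6−j)!.
Computing: 720 − 480 + 144 − 24 + 2 = 362.

362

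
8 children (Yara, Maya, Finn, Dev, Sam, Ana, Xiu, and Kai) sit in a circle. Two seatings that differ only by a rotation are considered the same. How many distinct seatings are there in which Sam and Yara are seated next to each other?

1440

Treat {Sam, Yara} as one unit (2 internal orders) and seat the resulting 7 units around the table: (6)! circular arrangements.
So 2 × (6)! = 2 × 720 = 1440.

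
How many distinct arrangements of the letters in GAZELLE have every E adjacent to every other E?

Treat the 2 copies of E as a single block. The multiset to arrange is then {EE, A, G, L, L, Z}, 6 items in all.
That gives (6)!/(2!) = 360 arrangements.

360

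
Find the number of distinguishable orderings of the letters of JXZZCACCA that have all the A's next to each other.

3360

Treat the 2 copies of A as a single block. The multiset to arrange is then {AA, C, C, C, J, X, Z, Z}, 8 items in all.
That gives (8)!/(3!·2!) = 3360 arrangements.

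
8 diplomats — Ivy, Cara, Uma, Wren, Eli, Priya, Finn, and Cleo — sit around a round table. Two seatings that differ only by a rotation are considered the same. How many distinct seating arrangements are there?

Seat Ivy anywhere (absorbing the rotational symmetry), then permute the other 7: (7)! = 5040.

5040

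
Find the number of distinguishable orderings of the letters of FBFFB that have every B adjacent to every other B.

Treat the 2 copies of B as a single block. The multiset to arrange is then {BB, F, F, F}, 4 items in all.
That gives (4)!/(3!) = 4 arrangements.

4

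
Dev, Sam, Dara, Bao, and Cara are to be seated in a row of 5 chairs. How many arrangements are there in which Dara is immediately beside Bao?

Place the 3 others and the Dara-Bao pair as 4 objects in a line; the pair has 2 internal arrangements.
That gives 2 × 4! = 2 × 24 = 48.

48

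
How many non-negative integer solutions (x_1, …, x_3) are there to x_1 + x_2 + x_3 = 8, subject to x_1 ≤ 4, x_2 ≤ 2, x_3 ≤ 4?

6

Ignoring the caps, the number of non-negative solutions to x_1+…+x_3 = 8 is C(10,2) = 45.
Subtract solutions that violate a single cap (substitute x_i' = x_i − (cap_i+1)): x_1 ≥ 5 gives C(5,2) = 10; x_2 ≥ 3 gives C(7,2) = 21; x_3 ≥ 5 gives C(5,2) = 10. Together 41.
Add back pairs where two caps are both exceeded: 1 + 0 + 1 = 2.
By inclusion–exclusion the count is 45 − 41 + 2 = 6.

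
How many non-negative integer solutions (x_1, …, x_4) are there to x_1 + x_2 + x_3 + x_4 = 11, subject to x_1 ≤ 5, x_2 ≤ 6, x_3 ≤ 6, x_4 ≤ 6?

203

By stars and bars, unrestricted non-negative solutions to x_1+…+x_4 = 11 number C(11+3,3) = 364.
Subtract solutions that violate a single cap (substitute x_i' = x_i − (cap_i+1)): x_1 ≥ 6 gives C(8,3) = 56; x_2 ≥ 7 gives C(7,3) = 35; x_3 ≥ 7 gives C(7,3) = 35; x_4 ≥ 7 gives C(7,3) = 35. Together 161.
No two caps can be exceeded simultaneously, so the pair terms are all 0.
By inclusion–exclusion the count is 364 − 161 + 0 = 203.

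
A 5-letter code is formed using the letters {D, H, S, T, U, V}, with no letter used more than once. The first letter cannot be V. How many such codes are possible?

The first letter has 6−1 = 5 choices (anything except V).
The remaining 4 letters are filled from the other 5 symbols without repetition: 5 × 4 × 3 × 2 = 120.
Total: 5 × 120 = 600.

600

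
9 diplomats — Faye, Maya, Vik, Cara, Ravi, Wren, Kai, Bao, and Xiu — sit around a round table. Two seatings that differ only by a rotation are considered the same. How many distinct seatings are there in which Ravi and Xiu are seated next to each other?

Treat {Ravi, Xiu} as one unit (2 internal orders) and seat the resulting 8 units around the table: (7)! circular arrangements.
So 2 × (7)! = 2 × 5040 = 10080.

10080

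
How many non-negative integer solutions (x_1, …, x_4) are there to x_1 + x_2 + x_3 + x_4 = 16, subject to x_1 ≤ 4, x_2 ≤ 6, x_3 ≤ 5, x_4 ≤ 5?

35

Ignoring the caps, the number of non-negative solutions to x_1+…+x_4 = 16 is C(19,3) = 969.
Subtract solutions that violate a single cap (substitute x_i' = x_i − (cap_i+1)): x_1 ≥ 5 gives C(14,3) = 364; x_2 ≥ 7 gives C(12,3) = 220; x_3 ≥ 6 gives C(13,3) = 286; x_4 ≥ 6 gives C(13,3) = 286. Together 1156.
Add back pairs where two caps are both exceeded: 35 + 56 + 56 + 20 + 20 + 35 = 222.
By inclusion–exclusion the count is 969 − 1156 + 222 = 35.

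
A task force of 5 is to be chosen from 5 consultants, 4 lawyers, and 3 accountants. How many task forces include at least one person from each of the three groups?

590

Total 5-person selections from all 12: C(12,5) = 792.
Selections missing a whole group: no consultants → C(7,5) = 21; no lawyers → C(8,5) = 56; no accountants → C(9,5) = 126.
Add back selections omitting two groups (i.e. drawn from a single group): C(5,5) + C(4,5) + C(3,5) = 1.
By inclusion–exclusion: 792 − 203 + 1 = 590.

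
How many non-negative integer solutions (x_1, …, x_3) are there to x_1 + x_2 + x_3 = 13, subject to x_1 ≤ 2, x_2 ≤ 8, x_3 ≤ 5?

By stars and bars, unrestricted non-negative solutions to x_1+…+x_3 = 13 number C(13+2,2) = 105.
Subtract solutions that violate a single cap (substitute x_i' = x_i − (cap_i+1)): x_1 ≥ 3 gives C(12,2) = 66; x_2 ≥ 9 gives C(6,2) = 15; x_3 ≥ 6 gives C(9,2) = 36. Together 117.
Add back pairs where two caps are both exceeded: 3 + 15 + 0 = 18.
By inclusion–exclusion the count is 105 − 117 + 18 = 6.

6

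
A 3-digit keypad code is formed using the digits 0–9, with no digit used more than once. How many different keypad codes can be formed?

720

This is a permutation of 3 out of 10: P(10,3) = 10!/7!.
10 × 9 × 8 = 720.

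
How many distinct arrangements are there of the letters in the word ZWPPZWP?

ZWPPZWP has 7 letters with P appearing 3 times, W appearing twice, and Z appearing twice.
The number of distinct arrangements is 7!/(3!·2!·2!) = 5040/24 = 210.

210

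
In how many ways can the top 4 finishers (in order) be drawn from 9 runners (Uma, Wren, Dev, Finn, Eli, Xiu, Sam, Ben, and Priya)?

This is an ordered selection of 4 from 9: P(9,4).
That gives 9 × 8 × 7 × 6 = 3024.

3024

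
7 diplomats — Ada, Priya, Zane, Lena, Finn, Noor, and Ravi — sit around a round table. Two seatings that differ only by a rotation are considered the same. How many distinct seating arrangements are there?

Seat Ada anywhere (absorbing the rotational symmetry), then permute the other 6: (6)! = 720.

720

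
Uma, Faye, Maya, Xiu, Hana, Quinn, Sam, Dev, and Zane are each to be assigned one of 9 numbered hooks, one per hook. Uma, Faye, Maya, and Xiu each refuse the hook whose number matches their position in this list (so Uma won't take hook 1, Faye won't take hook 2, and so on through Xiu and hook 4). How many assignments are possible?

Let Aᵢ (for 1 ≤ i ≤ 4) be the placements that put person i in their forbidden hook. Any j of these fix j positions, leaving (9−j)! ways to fill the rest, and there are C(4,j) ways to pick which j.
By inclusion–exclusion, the number of valid placements is Σ_{j=0}^{4} (−1)^j C(4,j)·(9−j)!.
Computing: 362880 − 161280 + 30240 − 2880 + 120 = 229080.

229080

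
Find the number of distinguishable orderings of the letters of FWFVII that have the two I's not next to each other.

There are 6!/(2!·2!) = 180 arrangements of FWFVII in total.
If the two I's are adjacent, glue them into one block, leaving 5 items to arrange: (5)!/(2!) = 60 ways.
Hence 180 − 60 = 120.

120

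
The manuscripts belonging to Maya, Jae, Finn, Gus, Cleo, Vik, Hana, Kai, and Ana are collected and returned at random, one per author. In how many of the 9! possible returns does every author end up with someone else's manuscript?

This is the derangement count D_9: permutations of 9 items with no fixed point.
By inclusion–exclusion this is Σ_{j=0}^{9} (−1)^j C(9,j)·(9−j)!.
Computing: 362880 − 362880 + 181440 − 60480 + 15120 − 3024 + 504 − 72 + 9 − 1 = 133496.

133496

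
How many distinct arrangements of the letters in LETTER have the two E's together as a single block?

60

Treat the 2 copies of E as a single block. The multiset to arrange is then {EE, L, R, T, T}, 5 items in all.
That gives (5)!/(2!) = 60 arrangements.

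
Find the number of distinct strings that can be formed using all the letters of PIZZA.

60

The 5 letters of PIZZA have repeats: Z appearing twice.
So there are 5! / (2!) = 60 distinguishable arrangements.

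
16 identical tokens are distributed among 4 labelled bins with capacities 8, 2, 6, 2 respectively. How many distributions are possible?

By stars and bars, unrestricted non-negative solutions to x_1+…+x_4 = 16 number C(16+3,3) = 969.
Subtract solutions that violate a single cap (substitute x_i' = x_i − (cap_i+1)): x_1 ≥ 9 gives C(10,3) = 120; x_2 ≥ 3 gives C(16,3) = 560; x_3 ≥ 7 gives C(12,3) = 220; x_4 ≥ 3 gives C(16,3) = 560. Together 1460.
Add back pairs where two caps are both exceeded: 35 + 1 + 35 + 84 + 286 + 84 = 525.
Subtract triples: 0 + 4 + 0 + 20 = 24.
By inclusion–exclusion the count is 969 − 1460 + 525 − 24 = 10.

10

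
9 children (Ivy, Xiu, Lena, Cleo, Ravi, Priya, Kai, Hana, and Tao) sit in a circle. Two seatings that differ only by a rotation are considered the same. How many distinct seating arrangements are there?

Around a circle, 9 distinct people have 9!/9 = (8)! = 40320 rotationally distinct seatings.

40320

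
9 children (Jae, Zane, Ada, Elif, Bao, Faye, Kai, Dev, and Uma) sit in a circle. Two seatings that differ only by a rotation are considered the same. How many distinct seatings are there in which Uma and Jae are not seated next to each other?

30240

Without the restriction there are (8)! = 40320 seatings.
Those with Uma next to Jae: fuse the pair into one unit and seat 8 units around a circle — 2·(7)! = 10080.
Subtracting, 40320 − 10080 = 30240.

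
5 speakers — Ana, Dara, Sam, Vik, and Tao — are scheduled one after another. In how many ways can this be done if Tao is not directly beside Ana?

72

There are 5! = 120 arrangements in all. If Tao and Ana are adjacent, merging them into one block gives 2·(4)! = 48 arrangements.
So 120 − 48 = 72 arrangements keep them apart.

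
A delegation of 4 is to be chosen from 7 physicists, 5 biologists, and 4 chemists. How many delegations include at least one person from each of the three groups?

With no constraint there are C(16,4) = 1820 possible selections.
Subtract selections that omit an entire group: no physicists → C(9,4) = 126; no biologists → C(11,4) = 330; no chemists → C(12,4) = 495.
Add back selections omitting two groups (i.e. drawn from a single group): C(7,4) + C(5,4) + C(4,4) = 41.
By inclusion–exclusion: 1820 − 951 + 41 = 910.

910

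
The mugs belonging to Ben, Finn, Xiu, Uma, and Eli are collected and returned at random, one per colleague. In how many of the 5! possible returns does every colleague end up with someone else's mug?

44

This is the derangement count D_5: permutations of 5 items with no fixed point.
By inclusion–exclusion this is Σ_{j=0}^{5} (−1)^j C(5,j)·(5−j)!.
Computing: 120 − 120 + 60 − 20 + 5 − 1 = 44.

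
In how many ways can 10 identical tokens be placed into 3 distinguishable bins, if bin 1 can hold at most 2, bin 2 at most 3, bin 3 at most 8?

9

Ignoring the caps, the number of non-negative solutions to x_1+…+x_3 = 10 is C(12,2) = 66.
Subtract solutions that violate a single cap (substitute x_i' = x_i − (cap_i+1)): x_1 ≥ 3 gives C(9,2) = 36; x_2 ≥ 4 gives C(8,2) = 28; x_3 ≥ 9 gives C(3,2) = 3. Together 67.
Add back pairs where two caps are both exceeded: 10 + 0 + 0 = 10.
By inclusion–exclusion the count is 66 − 67 + 10 = 9.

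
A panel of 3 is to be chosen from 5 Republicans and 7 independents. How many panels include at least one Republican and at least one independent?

175

With no constraint there are C(12,3) = 220 possible selections.
Selections missing a whole group: no Republicans → C(7,3) = 35; no independents → C(5,3) = 10.
Both groups omitted at once is impossible, so 220 − 45 = 175.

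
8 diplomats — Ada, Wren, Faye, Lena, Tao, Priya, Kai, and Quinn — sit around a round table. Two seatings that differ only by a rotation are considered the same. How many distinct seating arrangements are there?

Fix one person's seat to break rotational symmetry; the remaining 7 people can be arranged in (7)! = 5040 ways.

5040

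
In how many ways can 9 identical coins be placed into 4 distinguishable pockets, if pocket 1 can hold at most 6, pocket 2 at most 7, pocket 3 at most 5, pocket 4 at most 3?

130

Ignoring the caps, the number of non-negative solutions to x_1+…+x_4 = 9 is C(12,3) = 220.
Subtract solutions that violate a single cap (substitute x_i' = x_i − (cap_i+1)): x_1 ≥ 7 gives C(5,3) = 10; x_2 ≥ 8 gives C(4,3) = 4; x_3 ≥ 6 gives C(6,3) = 20; x_4 ≥ 4 gives C(8,3) = 56. Together 90.
No two caps can be exceeded simultaneously, so the pair terms are all 0.
By inclusion–exclusion the count is 220 − 90 + 0 = 130.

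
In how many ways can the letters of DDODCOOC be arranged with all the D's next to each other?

Treat the 3 copies of D as a single block. The multiset to arrange is then {DDD, C, C, O, O, O}, 6 items in all.
That gives (6)!/(3!·2!) = 60 arrangements.

60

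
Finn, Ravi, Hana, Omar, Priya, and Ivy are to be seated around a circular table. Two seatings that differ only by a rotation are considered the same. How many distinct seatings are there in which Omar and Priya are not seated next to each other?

72

All circular seatings of 6 people number (5)! = 120.
Seatings with Omar beside Priya: treat them as a block with 2 internal orders, giving 2 × (4)! = 48.
Subtracting, 120 − 48 = 72.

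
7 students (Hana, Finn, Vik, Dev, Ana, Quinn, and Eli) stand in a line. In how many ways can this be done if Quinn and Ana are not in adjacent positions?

3600

Of the 7! = 5040 arrangements, those with Quinn and Ana adjacent number 2 × 6! = 1440 (treat the pair as a block with 2 internal orders).
So 5040 − 1440 = 3600 arrangements keep them apart.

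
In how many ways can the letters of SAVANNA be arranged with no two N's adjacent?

300

There are 7!/(3!·2!) = 420 arrangements of SAVANNA in total.
Arrangements with the N's together: treat NN as one letter, giving (6)!/(3!) = 120.
Hence 420 − 120 = 300.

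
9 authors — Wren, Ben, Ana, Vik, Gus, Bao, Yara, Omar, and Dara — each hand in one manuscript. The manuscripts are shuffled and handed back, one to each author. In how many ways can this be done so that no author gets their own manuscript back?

This is the derangement count D_9: permutations of 9 items with no fixed point.
By inclusion–exclusion this is Σ_{j=0}^{9} (−1)^j C(9,j)·(9−j)!.
Computing: 362880 − 362880 + 181440 − 60480 + 15120 − 3024 + 504 − 72 + 9 − 1 = 133496.

133496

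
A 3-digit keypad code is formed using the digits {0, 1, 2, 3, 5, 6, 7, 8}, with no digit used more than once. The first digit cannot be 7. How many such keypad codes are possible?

294

The first digit has 8−1 = 7 choices (anything except 7).
The remaining 2 digits are filled from the other 7 symbols without repetition: 7 × 6 = 42.
Total: 7 × 42 = 294.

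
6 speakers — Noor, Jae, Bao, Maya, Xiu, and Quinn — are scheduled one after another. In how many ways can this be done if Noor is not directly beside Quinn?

There are 6! = 720 arrangements in all. If Noor and Quinn are adjacent, merging them into one block gives 2·(5)! = 240 arrangements.
So 720 − 240 = 480 arrangements keep them apart.

480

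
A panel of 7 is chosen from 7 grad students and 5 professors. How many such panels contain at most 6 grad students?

Split by how many grad students are chosen (0 through 6).
Sum: C(7,0)·C(5,7) + C(7,1)·C(5,6) + C(7,2)·C(5,5) + C(7,3)·C(5,4) + C(7,4)·C(5,3) + C(7,5)·C(5,2) + C(7,6)·C(5,1) = 0 + 0 + 21 + 175 + 350 + 210 + 35 = 791.

791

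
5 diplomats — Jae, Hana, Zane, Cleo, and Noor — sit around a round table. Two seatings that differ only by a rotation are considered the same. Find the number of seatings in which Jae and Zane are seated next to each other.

12

Glue Jae and Zane into a block (2 internal orders). Seating 4 units around a circle gives (3)! arrangements.
So 2 × (3)! = 2 × 6 = 12.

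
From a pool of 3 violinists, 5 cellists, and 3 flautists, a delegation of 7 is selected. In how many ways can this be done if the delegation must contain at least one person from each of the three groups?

Total 7-person selections from all 11: C(11,7) = 330.
Selections missing a whole group: no violinists → C(8,7) = 8; no cellists → C(6,7) = 0; no flautists → C(8,7) = 8.
Add back selections omitting two groups (i.e. drawn from a single group): C(3,7) + C(5,7) + C(3,7) = 0.
By inclusion–exclusion: 330 − 16 + 0 = 314.

314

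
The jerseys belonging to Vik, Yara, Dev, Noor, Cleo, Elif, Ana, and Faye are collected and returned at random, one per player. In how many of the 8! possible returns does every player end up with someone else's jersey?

14833

Let Aᵢ be the assignments in which player i gets their old jersey. We want the size of the complement of A₁∪…∪A_8.
By inclusion–exclusion this is Σ_{j=0}^{8} (−1)^j C(8,j)·(8−j)!.
Computing: 40320 − 40320 + 20160 − 6720 + 1680 − 336 + 56 − 8 + 1 = 14833.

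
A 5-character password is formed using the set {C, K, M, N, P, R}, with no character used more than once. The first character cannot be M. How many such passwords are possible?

600

The first character has 6−1 = 5 choices (anything except M).
The remaining 4 characters are filled from the other 5 symbols without repetition: 5 × 4 × 3 × 2 = 120.
Total: 5 × 120 = 600.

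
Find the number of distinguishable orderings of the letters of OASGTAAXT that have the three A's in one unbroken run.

Treat the 3 copies of A as a single block. The multiset to arrange is then {AAA, G, O, S, T, T, X}, 7 items in all.
That gives (7)!/(2!) = 2520 arrangements.

2520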